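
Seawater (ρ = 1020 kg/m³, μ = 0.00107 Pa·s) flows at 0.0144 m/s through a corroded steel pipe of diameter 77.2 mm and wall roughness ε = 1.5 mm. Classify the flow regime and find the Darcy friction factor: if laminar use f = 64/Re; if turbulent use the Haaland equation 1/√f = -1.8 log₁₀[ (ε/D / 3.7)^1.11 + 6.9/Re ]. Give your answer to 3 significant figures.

Re = ρVD/μ = 1020·0.0144·0.0772/0.00107 = 1060.
Re < 2300 → laminar, so f = 64/Re = 0.06039 (roughness is irrelevant in laminar flow).

f ≈ 0.0604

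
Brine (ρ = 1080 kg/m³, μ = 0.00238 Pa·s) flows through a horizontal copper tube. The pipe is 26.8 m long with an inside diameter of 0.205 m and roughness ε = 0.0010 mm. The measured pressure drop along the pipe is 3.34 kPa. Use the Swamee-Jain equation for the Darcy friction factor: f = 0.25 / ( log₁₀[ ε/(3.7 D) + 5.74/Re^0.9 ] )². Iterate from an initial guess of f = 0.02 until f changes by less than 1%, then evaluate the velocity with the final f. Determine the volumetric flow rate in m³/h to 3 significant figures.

Rearranging Darcy-Weisbach: V = √(2·ΔP·D/(f·L·ρ)). With ε/D = 1e-06/0.205 = 4.88e-06, iterate starting from f = 0.02:
  f = 0.02 → V = √(2·3340·0.205/(0.02·26.8·1080)) = 1.538 m/s; Re = ρVD/μ = 1.431e+05; f → 0.01663
  f = 0.01663 → V = 1.686 m/s; Re = 1.569e+05; f → 0.01633
  f = 0.01633 → V = 1.702 m/s; Re = 1.583e+05; f → 0.0163
Converged (Δf/f < 1%). With the final f = 0.0163: V = √(2·3340·0.205/(0.0163·26.8·1080)) = 1.704 m/s.
Q = V·A = 1.704·(π/4·0.205²) = 0.05623 m³/s = 202 m³/h.

Q ≈ 202 m³/h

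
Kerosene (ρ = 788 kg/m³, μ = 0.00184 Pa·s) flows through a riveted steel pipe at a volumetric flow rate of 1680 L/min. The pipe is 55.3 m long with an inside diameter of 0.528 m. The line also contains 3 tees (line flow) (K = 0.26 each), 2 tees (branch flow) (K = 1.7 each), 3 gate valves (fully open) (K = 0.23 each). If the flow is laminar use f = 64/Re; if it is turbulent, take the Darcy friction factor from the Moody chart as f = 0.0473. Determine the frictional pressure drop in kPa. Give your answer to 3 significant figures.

Q = 1680 L/min = 1680/60000 = 0.028 m³/s.
Cross-sectional area A = πD²/4 = π(0.528)²/4 = 0.219 m²; mean velocity V = Q/A = 0.028/0.219 = 0.1279 m/s.
Reynolds number Re = ρVD/μ = 788 · 0.1279 · 0.528 / 0.00184 = 2.892e+04.
Re > 4000 → turbulent; use the Moody-chart value f = 0.0473.
Total minor-loss coefficient ΣK = 3·0.26 + 2·1.7 + 3·0.23 = 4.87.
ΔP = [f·L/D + ΣK]·(ρV²/2) = [0.0473·55.3/0.528 + 4.87]·(788·0.1279²/2) = [4.954 + 4.87]·6.443 = 63.3 Pa.
ΔP = 63.3 Pa = 0.0633 kPa.

ΔP ≈ 0.0633 kPa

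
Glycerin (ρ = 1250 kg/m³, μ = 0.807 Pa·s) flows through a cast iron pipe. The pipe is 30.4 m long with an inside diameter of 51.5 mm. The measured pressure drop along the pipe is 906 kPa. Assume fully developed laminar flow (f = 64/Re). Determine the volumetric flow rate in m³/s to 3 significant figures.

For laminar flow, f = 64/Re with Re = ρVD/μ, so Darcy-Weisbach reduces to ΔP = 32μLV/D². Solving for V: V = ΔP·D²/(32μL) = 9.06e+05·(0.0515)²/(32·0.807·30.4) = 3.061 m/s.
Check: Re = ρVD/μ = 1250·3.061·0.0515/0.807 = 244.2 < 2300, so the laminar assumption holds.
Q = V·A = 3.061·(π/4·0.0515²) = 0.006376 m³/s = 0.00638 m³/s.

Q ≈ 0.00638 m³/s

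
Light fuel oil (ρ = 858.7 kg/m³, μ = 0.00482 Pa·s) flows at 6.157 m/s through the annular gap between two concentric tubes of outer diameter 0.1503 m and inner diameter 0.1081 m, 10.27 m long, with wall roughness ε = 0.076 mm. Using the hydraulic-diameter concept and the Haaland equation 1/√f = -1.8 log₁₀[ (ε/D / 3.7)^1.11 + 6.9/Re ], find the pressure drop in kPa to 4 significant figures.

ΔP ≈ 103.0 kPa

Hydraulic diameter D_h = 4A/P = D_o - D_i = 0.1503 - 0.1081 = 0.0422 m.
Re = ρVD_h/μ = 858.7·6.157·0.0422/0.00482 = 4.629e+04.
ε/D_h = 7.6e-05/0.0422 = 0.0018; Haaland gives 1/√f = -1.8 log₁₀[0.00021+0.000149] = 6.2, so f = 0.02601.
ΔP = f(L/D_h)(ρV²/2) = 0.02601·10.27/0.0422·1.628e+04 = 1.03e+05 Pa.
ΔP = 103.0 kPa.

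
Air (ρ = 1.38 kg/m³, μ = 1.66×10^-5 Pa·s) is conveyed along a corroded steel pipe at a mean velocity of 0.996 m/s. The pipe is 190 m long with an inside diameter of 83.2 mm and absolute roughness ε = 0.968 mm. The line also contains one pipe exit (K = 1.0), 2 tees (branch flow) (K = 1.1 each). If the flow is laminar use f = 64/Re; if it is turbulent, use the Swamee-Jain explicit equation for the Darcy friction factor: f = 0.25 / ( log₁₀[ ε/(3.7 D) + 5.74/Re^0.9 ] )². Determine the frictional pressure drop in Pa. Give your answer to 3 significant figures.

Reynolds number Re = ρVD/μ = 1.38 · 0.996 · 0.0832 / 1.66e-05 = 6889.
Re > 4000 → turbulent. Relative roughness ε/D = 0.000968/0.0832 = 0.0116. Swamee-Jain: f = 0.25/(log₁₀[0.0116/3.7 + 5.74/6889^0.9])² = 0.25/(log₁₀[0.00314 + 0.00202])² = 0.25/(-2.287)² = 0.04779.
Total minor-loss coefficient ΣK = 1·1 + 2·1.1 = 3.2.
ΔP = [f·L/D + ΣK]·(ρV²/2) = [0.04779·190/0.0832 + 3.2]·(1.38·0.996²/2) = [109.1 + 3.2]·0.6845 = 76.89 Pa.

ΔP ≈ 76.9 Pa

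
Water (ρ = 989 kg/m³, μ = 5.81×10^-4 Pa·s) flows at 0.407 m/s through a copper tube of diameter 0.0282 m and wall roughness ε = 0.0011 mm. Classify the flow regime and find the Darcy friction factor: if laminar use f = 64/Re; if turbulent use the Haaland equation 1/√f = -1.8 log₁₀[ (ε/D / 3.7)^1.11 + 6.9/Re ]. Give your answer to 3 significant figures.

f ≈ 0.0260

Re = ρVD/μ = 989·0.407·0.0282/0.000581 = 1.954e+04.
Re > 4000 → turbulent. ε/D = 1.1e-06/0.0282 = 3.9e-05; Haaland: 1/√f = -1.8 log₁₀[2.99e-06 + 0.000353] = 6.207, so f = 0.02596.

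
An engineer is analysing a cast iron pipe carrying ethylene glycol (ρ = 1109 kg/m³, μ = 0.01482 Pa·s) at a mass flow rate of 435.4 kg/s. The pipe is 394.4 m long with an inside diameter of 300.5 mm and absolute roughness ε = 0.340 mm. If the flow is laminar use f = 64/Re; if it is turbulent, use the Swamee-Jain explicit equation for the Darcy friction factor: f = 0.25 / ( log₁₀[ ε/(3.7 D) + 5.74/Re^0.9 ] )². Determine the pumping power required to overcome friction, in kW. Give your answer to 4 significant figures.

A = πD²/4 = π(0.3005)²/4 = 0.07092 m²; mean velocity V = ṁ/(ρA) = 435.4/(1109 · 0.07092) = 5.536 m/s.
Reynolds number Re = ρVD/μ = 1109 · 5.536 · 0.3005 / 0.0148 = 1.245e+05.
Re > 4000 → turbulent. Relative roughness ε/D = 0.00034/0.3005 = 0.00113. Swamee-Jain: f = 0.25/(log₁₀[0.00113/3.7 + 5.74/1.245e+05^0.9])² = 0.25/(log₁₀[0.000306 + 0.000149])² = 0.25/(-3.342)² = 0.02238.
Darcy-Weisbach: ΔP = f(L/D)(ρV²/2) = 0.02238·(394.4/0.3005)·(1109·5.536²/2) = 0.02238·1312·1.699e+04 = 4.992e+05 Pa.
Q = ṁ/ρ = 435.4/1109 = 0.3926 m³/s.
Pumping power P = QΔP = 0.3926·4.992e+05 = 195970 W = 196.0 kW.

P ≈ 196.0 kW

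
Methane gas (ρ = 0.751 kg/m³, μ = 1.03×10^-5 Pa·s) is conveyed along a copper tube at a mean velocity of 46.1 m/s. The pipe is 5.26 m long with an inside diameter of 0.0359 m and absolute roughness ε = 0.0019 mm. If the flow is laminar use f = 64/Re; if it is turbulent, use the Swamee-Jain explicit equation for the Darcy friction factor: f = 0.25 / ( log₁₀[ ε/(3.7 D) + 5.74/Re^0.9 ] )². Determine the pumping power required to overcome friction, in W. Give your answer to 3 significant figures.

Reynolds number Re = ρVD/μ = 0.751 · 46.1 · 0.0359 / 1.03e-05 = 1.207e+05.
Re > 4000 → turbulent. Relative roughness ε/D = 1.9e-06/0.0359 = 5.29e-05. Swamee-Jain: f = 0.25/(log₁₀[5.29e-05/3.7 + 5.74/1.207e+05^0.9])² = 0.25/(log₁₀[1.43e-05 + 0.000153])² = 0.25/(-3.776)² = 0.01754.
Darcy-Weisbach: ΔP = f(L/D)(ρV²/2) = 0.01754·(5.26/0.0359)·(0.751·46.1²/2) = 0.01754·146.5·798 = 2050 Pa.
Q = V·A = 46.1·0.001012 = 0.04666 m³/s.
Pumping power P = QΔP = 0.04666·2050 = 95.68 W = 95.7 W.

P ≈ 95.7 W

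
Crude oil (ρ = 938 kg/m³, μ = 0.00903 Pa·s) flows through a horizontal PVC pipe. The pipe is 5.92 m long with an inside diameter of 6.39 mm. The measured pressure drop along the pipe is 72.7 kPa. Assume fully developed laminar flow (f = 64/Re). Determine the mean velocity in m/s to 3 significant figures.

For laminar flow, f = 64/Re with Re = ρVD/μ, so Darcy-Weisbach reduces to ΔP = 32μLV/D². Solving for V: V = ΔP·D²/(32μL) = 7.27e+04·(0.00639)²/(32·0.00903·5.92) = 1.735 m/s.
Check: Re = ρVD/μ = 938·1.735·0.00639/0.00903 = 1152 < 2300, so the laminar assumption holds.

V ≈ 1.74 m/s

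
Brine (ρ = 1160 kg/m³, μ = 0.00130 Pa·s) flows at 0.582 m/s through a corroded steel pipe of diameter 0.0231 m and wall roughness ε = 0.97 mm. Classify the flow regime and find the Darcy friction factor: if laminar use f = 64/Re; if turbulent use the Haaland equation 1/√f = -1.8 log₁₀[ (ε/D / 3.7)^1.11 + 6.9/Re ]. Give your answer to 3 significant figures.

f ≈ 0.0684

Re = ρVD/μ = 1160·0.582·0.0231/0.0013 = 1.2e+04.
Re > 4000 → turbulent. ε/D = 0.00097/0.0231 = 0.042; Haaland: 1/√f = -1.8 log₁₀[0.00693 + 0.000575] = 3.824, so f = 0.06839.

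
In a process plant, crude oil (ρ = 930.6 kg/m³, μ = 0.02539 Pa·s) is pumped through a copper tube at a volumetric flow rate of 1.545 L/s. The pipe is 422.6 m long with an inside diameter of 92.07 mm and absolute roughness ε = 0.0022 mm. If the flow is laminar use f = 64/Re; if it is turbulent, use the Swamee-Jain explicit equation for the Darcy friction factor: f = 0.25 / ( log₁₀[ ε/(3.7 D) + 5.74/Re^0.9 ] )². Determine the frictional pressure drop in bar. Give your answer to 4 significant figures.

Q = 1.545 L/s = 1.545/1000 = 0.001545 m³/s.
Cross-sectional area A = πD²/4 = π(0.09207)²/4 = 0.006658 m²; mean velocity V = Q/A = 0.001545/0.006658 = 0.2321 m/s.
Reynolds number Re = ρVD/μ = 930.6 · 0.2321 · 0.09207 / 0.0254 = 783.1.
Re < 2300 → laminar flow, so f = 64/Re = 64/783.1 = 0.08173 (the turbulent correlation is not needed).
Darcy-Weisbach: ΔP = f(L/D)(ρV²/2) = 0.08173·(422.6/0.09207)·(930.6·0.2321²/2) = 0.08173·4590·25.06 = 9400 Pa.
ΔP = 9400 Pa = 0.09400 bar.

ΔP ≈ 0.09400 bar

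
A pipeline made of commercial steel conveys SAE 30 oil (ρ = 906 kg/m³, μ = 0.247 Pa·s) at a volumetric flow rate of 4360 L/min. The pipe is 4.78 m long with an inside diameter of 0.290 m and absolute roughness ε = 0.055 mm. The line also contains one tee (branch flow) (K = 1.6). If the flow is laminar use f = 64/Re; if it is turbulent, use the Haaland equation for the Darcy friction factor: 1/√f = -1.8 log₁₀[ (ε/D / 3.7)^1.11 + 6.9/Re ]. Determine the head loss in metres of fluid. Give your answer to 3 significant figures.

h_f ≈ 0.154 m

Q = 4360 L/min = 4360/60000 = 0.07267 m³/s.
Cross-sectional area A = πD²/4 = π(0.29)²/4 = 0.06605 m²; mean velocity V = Q/A = 0.07267/0.06605 = 1.1 m/s.
Reynolds number Re = ρVD/μ = 906 · 1.1 · 0.29 / 0.247 = 1170.
Re < 2300 → laminar flow, so f = 64/Re = 64/1170 = 0.05469 (the turbulent correlation is not needed).
Total minor-loss coefficient ΣK = 1·1.6 = 1.6.
ΔP = [f·L/D + ΣK]·(ρV²/2) = [0.05469·4.78/0.29 + 1.6]·(906·1.1²/2) = [0.9014 + 1.6]·548.3 = 1371 Pa.
Head loss h_f = ΔP/(ρg) = 1371/(906·9.81) = 0.154 m.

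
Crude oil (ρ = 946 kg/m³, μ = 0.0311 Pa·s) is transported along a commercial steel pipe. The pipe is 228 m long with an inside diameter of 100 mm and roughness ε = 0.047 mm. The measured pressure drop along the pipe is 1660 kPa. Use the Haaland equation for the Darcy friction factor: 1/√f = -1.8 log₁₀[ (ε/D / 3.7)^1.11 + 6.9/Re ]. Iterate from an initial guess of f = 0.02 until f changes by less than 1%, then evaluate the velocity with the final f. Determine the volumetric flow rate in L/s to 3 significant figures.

Q ≈ 60.8 L/s

Rearranging Darcy-Weisbach: V = √(2·ΔP·D/(f·L·ρ)). With ε/D = 4.7e-05/0.1 = 0.00047, iterate starting from f = 0.02:
  f = 0.02 → V = √(2·1.66e+06·0.1/(0.02·228·946)) = 8.773 m/s; Re = ρVD/μ = 2.669e+04; f → 0.02499
  f = 0.02499 → V = 7.848 m/s; Re = 2.387e+04; f → 0.02559
  f = 0.02559 → V = 7.756 m/s; Re = 2.359e+04; f → 0.02565
Converged (Δf/f < 1%). With the final f = 0.02565: V = √(2·1.66e+06·0.1/(0.02565·228·946)) = 7.746 m/s.
Q = V·A = 7.746·(π/4·0.1²) = 0.06084 m³/s = 60.8 L/s.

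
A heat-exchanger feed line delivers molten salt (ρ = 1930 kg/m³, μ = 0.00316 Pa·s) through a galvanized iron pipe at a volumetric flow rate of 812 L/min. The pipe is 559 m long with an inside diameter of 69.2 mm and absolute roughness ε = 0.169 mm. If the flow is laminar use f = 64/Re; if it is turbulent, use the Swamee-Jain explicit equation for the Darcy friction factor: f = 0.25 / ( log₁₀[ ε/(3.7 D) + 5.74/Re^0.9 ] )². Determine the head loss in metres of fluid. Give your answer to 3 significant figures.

Q = 812 L/min = 812/60000 = 0.01353 m³/s.
Cross-sectional area A = πD²/4 = π(0.0692)²/4 = 0.003761 m²; mean velocity V = Q/A = 0.01353/0.003761 = 3.598 m/s.
Reynolds number Re = ρVD/μ = 1930 · 3.598 · 0.0692 / 0.00316 = 1.521e+05.
Re > 4000 → turbulent. Relative roughness ε/D = 0.000169/0.0692 = 0.00244. Swamee-Jain: f = 0.25/(log₁₀[0.00244/3.7 + 5.74/1.521e+05^0.9])² = 0.25/(log₁₀[0.00066 + 0.000124])² = 0.25/(-3.105)² = 0.02592.
Darcy-Weisbach: ΔP = f(L/D)(ρV²/2) = 0.02592·(559/0.0692)·(1930·3.598²/2) = 0.02592·8078·1.249e+04 = 2.617e+06 Pa.
Head loss h_f = ΔP/(ρg) = 2.617e+06/(1930·9.81) = 138 m.

h_f ≈ 138 m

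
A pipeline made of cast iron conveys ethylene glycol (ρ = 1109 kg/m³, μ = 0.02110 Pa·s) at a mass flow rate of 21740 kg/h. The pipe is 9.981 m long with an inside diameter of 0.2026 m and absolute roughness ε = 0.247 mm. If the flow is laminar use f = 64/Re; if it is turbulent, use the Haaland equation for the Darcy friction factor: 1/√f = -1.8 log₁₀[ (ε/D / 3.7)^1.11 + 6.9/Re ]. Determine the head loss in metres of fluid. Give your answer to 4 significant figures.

ṁ = 21740 kg/h = 21740/3600 = 6.039 kg/s.
A = πD²/4 = π(0.2026)²/4 = 0.03224 m²; mean velocity V = ṁ/(ρA) = 6.039/(1109 · 0.03224) = 0.1689 m/s.
Reynolds number Re = ρVD/μ = 1109 · 0.1689 · 0.2026 / 0.0211 = 1799.
Re < 2300 → laminar flow, so f = 64/Re = 64/1799 = 0.03558 (the turbulent correlation is not needed).
Darcy-Weisbach: ΔP = f(L/D)(ρV²/2) = 0.03558·(9.981/0.2026)·(1109·0.1689²/2) = 0.03558·49.26·15.82 = 27.73 Pa.
Head loss h_f = ΔP/(ρg) = 27.73/(1109·9.81) = 0.002549 m.

h_f ≈ 0.002549 m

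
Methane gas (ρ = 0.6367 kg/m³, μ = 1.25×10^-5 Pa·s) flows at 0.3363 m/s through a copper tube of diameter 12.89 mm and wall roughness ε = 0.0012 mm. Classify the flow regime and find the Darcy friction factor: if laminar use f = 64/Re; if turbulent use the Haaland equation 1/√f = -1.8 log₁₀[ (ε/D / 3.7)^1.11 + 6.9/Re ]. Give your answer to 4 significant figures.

f ≈ 0.2899

Re = ρVD/μ = 0.6367·0.3363·0.01289/1.25e-05 = 220.8.
Re < 2300 → laminar, so f = 64/Re = 0.2899 (roughness is irrelevant in laminar flow).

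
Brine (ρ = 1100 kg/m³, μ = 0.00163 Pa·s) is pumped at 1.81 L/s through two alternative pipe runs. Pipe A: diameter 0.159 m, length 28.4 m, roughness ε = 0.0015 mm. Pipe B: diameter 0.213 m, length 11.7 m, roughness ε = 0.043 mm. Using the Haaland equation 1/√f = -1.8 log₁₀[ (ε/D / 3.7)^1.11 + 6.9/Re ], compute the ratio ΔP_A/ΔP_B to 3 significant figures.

Pipe A: V = Q/A = 0.00181/0.01986 = 0.09116 m/s; Re = 9781; ε/D = 9.43e-06; Haaland → f = 0.03108; ΔP_A = f(L/D)(ρV²/2) = 25.37 Pa.
Pipe B: V = Q/A = 0.00181/0.03563 = 0.0508 m/s; Re = 7302; ε/D = 0.000202; Haaland → f = 0.03393; ΔP_B = f(L/D)(ρV²/2) = 2.645 Pa.
ΔP_A/ΔP_B = 25.37/2.645 = 9.59.

ΔP_A/ΔP_B ≈ 9.59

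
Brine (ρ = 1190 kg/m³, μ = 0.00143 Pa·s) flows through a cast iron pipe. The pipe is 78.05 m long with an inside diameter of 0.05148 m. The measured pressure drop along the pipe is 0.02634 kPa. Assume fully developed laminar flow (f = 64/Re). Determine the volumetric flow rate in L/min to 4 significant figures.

Q ≈ 2.441 L/min

For laminar flow, f = 64/Re with Re = ρVD/μ, so Darcy-Weisbach reduces to ΔP = 32μLV/D². Solving for V: V = ΔP·D²/(32μL) = 26.34·(0.05148)²/(32·0.00143·78.05) = 0.01954 m/s.
Check: Re = ρVD/μ = 1190·0.01954·0.05148/0.00143 = 837.3 < 2300, so the laminar assumption holds.
Q = V·A = 0.01954·(π/4·0.05148²) = 4.068e-05 m³/s = 2.441 L/min.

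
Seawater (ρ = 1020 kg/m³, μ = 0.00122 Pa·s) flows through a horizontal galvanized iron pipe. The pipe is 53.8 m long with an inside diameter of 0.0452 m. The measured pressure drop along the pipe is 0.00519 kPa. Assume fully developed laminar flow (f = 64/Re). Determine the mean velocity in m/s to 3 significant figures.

For laminar flow, f = 64/Re with Re = ρVD/μ, so Darcy-Weisbach reduces to ΔP = 32μLV/D². Solving for V: V = ΔP·D²/(32μL) = 5.19·(0.0452)²/(32·0.00122·53.8) = 0.005048 m/s.
Check: Re = ρVD/μ = 1020·0.005048·0.0452/0.00122 = 190.8 < 2300, so the laminar assumption holds.

V ≈ 0.00505 m/s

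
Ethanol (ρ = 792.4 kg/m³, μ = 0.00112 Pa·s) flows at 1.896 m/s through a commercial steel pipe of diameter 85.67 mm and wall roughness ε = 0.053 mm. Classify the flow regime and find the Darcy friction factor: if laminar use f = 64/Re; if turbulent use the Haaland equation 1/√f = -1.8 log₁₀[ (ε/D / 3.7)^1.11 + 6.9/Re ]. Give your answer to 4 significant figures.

f ≈ 0.02023

Re = ρVD/μ = 792.4·1.896·0.08567/0.00112 = 1.149e+05.
Re > 4000 → turbulent. ε/D = 5.3e-05/0.08567 = 0.000619; Haaland: 1/√f = -1.8 log₁₀[6.42e-05 + 6e-05] = 7.03, so f = 0.02023.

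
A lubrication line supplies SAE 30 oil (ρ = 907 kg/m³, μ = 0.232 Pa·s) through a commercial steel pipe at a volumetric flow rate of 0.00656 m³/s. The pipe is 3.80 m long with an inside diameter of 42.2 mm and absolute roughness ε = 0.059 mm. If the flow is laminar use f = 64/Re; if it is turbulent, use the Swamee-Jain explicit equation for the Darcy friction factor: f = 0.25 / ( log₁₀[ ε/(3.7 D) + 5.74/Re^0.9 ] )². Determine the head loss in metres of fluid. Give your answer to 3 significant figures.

h_f ≈ 8.35 m

Cross-sectional area A = πD²/4 = π(0.0422)²/4 = 0.001399 m²; mean velocity V = Q/A = 0.00656/0.001399 = 4.69 m/s.
Reynolds number Re = ρVD/μ = 907 · 4.69 · 0.0422 / 0.232 = 773.8.
Re < 2300 → laminar flow, so f = 64/Re = 64/773.8 = 0.08271 (the turbulent correlation is not needed).
Darcy-Weisbach: ΔP = f(L/D)(ρV²/2) = 0.08271·(3.8/0.0422)·(907·4.69²/2) = 0.08271·90.05·9976 = 7.43e+04 Pa.
Head loss h_f = ΔP/(ρg) = 7.43e+04/(907·9.81) = 8.35 m.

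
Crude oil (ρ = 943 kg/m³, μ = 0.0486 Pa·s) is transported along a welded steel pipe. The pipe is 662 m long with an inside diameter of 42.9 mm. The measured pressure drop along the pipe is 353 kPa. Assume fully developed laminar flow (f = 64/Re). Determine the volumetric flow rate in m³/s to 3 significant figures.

Q ≈ 9.12×10^-4 m³/s

For laminar flow, f = 64/Re with Re = ρVD/μ, so Darcy-Weisbach reduces to ΔP = 32μLV/D². Solving for V: V = ΔP·D²/(32μL) = 3.53e+05·(0.0429)²/(32·0.0486·662) = 0.631 m/s.
Check: Re = ρVD/μ = 943·0.631·0.0429/0.0486 = 525.3 < 2300, so the laminar assumption holds.
Q = V·A = 0.631·(π/4·0.0429²) = 0.0009121 m³/s = 9.12×10^-4 m³/s.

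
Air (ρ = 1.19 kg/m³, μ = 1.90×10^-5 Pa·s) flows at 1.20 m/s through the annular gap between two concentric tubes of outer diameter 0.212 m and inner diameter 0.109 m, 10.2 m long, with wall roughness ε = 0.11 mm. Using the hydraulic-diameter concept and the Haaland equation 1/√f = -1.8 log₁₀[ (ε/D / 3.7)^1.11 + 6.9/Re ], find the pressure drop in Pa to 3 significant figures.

Hydraulic diameter D_h = 4A/P = D_o - D_i = 0.212 - 0.109 = 0.103 m.
Re = ρVD_h/μ = 1.19·1.2·0.103/1.9e-05 = 7741.
ε/D_h = 0.00011/0.103 = 0.00107; Haaland gives 1/√f = -1.8 log₁₀[0.000118+0.000891] = 5.393, so f = 0.03438.
ΔP = f(L/D_h)(ρV²/2) = 0.03438·10.2/0.103·0.8568 = 2.917 Pa.

ΔP ≈ 2.92 Pa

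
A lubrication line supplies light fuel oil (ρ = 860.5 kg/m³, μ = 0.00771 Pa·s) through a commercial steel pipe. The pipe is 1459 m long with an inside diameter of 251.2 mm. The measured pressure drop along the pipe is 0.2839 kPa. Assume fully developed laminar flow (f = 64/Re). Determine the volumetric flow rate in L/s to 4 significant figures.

Q ≈ 2.466 L/s

For laminar flow, f = 64/Re with Re = ρVD/μ, so Darcy-Weisbach reduces to ΔP = 32μLV/D². Solving for V: V = ΔP·D²/(32μL) = 283.9·(0.2512)²/(32·0.00771·1459) = 0.04977 m/s.
Check: Re = ρVD/μ = 860.5·0.04977·0.2512/0.00771 = 1395 < 2300, so the laminar assumption holds.
Q = V·A = 0.04977·(π/4·0.2512²) = 0.002466 m³/s = 2.466 L/s.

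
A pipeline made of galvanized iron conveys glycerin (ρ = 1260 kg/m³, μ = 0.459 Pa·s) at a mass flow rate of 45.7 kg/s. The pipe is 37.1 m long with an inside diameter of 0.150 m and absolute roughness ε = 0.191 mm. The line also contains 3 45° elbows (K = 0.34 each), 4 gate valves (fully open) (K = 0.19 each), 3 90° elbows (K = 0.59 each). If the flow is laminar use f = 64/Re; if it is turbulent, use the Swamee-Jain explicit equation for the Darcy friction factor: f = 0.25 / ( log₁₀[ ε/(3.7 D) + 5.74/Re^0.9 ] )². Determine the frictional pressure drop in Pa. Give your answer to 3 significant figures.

A = πD²/4 = π(0.15)²/4 = 0.01767 m²; mean velocity V = ṁ/(ρA) = 45.7/(1260 · 0.01767) = 2.052 m/s.
Reynolds number Re = ρVD/μ = 1260 · 2.052 · 0.15 / 0.459 = 845.1.
Re < 2300 → laminar flow, so f = 64/Re = 64/845.1 = 0.07573 (the turbulent correlation is not needed).
Total minor-loss coefficient ΣK = 3·0.34 + 4·0.19 + 3·0.59 = 3.55.
ΔP = [f·L/D + ΣK]·(ρV²/2) = [0.07573·37.1/0.15 + 3.55]·(1260·2.052²/2) = [18.73 + 3.55]·2654 = 5.913e+04 Pa.

ΔP ≈ 59100 Pa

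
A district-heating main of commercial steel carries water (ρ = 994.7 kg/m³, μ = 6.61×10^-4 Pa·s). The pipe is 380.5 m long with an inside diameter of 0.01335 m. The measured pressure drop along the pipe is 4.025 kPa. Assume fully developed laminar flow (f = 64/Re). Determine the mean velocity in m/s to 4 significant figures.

For laminar flow, f = 64/Re with Re = ρVD/μ, so Darcy-Weisbach reduces to ΔP = 32μLV/D². Solving for V: V = ΔP·D²/(32μL) = 4025·(0.01335)²/(32·0.000661·380.5) = 0.08913 m/s.
Check: Re = ρVD/μ = 994.7·0.08913·0.01335/0.000661 = 1791 < 2300, so the laminar assumption holds.

V ≈ 0.08913 m/s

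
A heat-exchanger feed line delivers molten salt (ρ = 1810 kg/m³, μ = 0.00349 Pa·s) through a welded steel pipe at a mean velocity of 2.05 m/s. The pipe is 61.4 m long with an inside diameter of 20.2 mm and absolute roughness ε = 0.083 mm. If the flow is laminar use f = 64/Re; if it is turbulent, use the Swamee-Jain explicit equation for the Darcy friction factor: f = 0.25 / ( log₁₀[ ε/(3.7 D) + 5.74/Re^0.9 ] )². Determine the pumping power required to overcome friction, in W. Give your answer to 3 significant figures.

Reynolds number Re = ρVD/μ = 1810 · 2.05 · 0.0202 / 0.00349 = 2.148e+04.
Re > 4000 → turbulent. Relative roughness ε/D = 8.3e-05/0.0202 = 0.00411. Swamee-Jain: f = 0.25/(log₁₀[0.00411/3.7 + 5.74/2.148e+04^0.9])² = 0.25/(log₁₀[0.00111 + 0.000725])² = 0.25/(-2.736)² = 0.03339.
Darcy-Weisbach: ΔP = f(L/D)(ρV²/2) = 0.03339·(61.4/0.0202)·(1810·2.05²/2) = 0.03339·3040·3803 = 3.86e+05 Pa.
Q = V·A = 2.05·0.0003205 = 0.000657 m³/s.
Pumping power P = QΔP = 0.000657·3.86e+05 = 253.6 W = 254 W.

P ≈ 254 W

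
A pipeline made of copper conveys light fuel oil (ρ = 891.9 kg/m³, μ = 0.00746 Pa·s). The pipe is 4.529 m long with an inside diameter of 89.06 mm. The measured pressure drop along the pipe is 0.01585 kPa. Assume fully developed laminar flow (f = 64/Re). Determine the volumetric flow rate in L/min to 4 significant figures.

Q ≈ 43.46 L/min

For laminar flow, f = 64/Re with Re = ρVD/μ, so Darcy-Weisbach reduces to ΔP = 32μLV/D². Solving for V: V = ΔP·D²/(32μL) = 15.85·(0.08906)²/(32·0.00746·4.529) = 0.1163 m/s.
Check: Re = ρVD/μ = 891.9·0.1163·0.08906/0.00746 = 1238 < 2300, so the laminar assumption holds.
Q = V·A = 0.1163·(π/4·0.08906²) = 0.0007244 m³/s = 43.46 L/min.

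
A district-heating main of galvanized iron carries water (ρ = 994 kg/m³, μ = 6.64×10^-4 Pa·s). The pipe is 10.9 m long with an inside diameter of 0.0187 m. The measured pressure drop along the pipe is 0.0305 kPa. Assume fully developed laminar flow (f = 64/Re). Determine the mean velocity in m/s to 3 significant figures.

V ≈ 0.0461 m/s

For laminar flow, f = 64/Re with Re = ρVD/μ, so Darcy-Weisbach reduces to ΔP = 32μLV/D². Solving for V: V = ΔP·D²/(32μL) = 30.5·(0.0187)²/(32·0.000664·10.9) = 0.04605 m/s.
Check: Re = ρVD/μ = 994·0.04605·0.0187/0.000664 = 1289 < 2300, so the laminar assumption holds.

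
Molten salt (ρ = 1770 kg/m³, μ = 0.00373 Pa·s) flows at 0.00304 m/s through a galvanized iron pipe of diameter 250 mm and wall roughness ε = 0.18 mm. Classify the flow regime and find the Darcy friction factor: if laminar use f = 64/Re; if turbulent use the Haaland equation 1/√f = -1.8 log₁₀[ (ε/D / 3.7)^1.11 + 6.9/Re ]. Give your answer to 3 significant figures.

Re = ρVD/μ = 1770·0.00304·0.25/0.00373 = 360.6.
Re < 2300 → laminar, so f = 64/Re = 0.1775 (roughness is irrelevant in laminar flow).

f ≈ 0.177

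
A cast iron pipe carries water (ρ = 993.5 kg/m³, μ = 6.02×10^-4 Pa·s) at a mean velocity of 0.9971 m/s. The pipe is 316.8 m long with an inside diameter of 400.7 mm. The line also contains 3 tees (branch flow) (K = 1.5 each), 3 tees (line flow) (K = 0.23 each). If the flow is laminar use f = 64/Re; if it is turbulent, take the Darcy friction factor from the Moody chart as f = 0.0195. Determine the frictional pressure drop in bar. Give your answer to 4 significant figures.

ΔP ≈ 0.1018 bar

Reynolds number Re = ρVD/μ = 993.5 · 0.9971 · 0.4007 / 0.000602 = 6.594e+05.
Re > 4000 → turbulent; use the Moody-chart value f = 0.0195.
Total minor-loss coefficient ΣK = 3·1.5 + 3·0.23 = 5.19.
ΔP = [f·L/D + ΣK]·(ρV²/2) = [0.0195·316.8/0.4007 + 5.19]·(993.5·0.9971²/2) = [15.42 + 5.19]·493.9 = 1.018e+04 Pa.
ΔP = 1.018e+04 Pa = 0.1018 bar.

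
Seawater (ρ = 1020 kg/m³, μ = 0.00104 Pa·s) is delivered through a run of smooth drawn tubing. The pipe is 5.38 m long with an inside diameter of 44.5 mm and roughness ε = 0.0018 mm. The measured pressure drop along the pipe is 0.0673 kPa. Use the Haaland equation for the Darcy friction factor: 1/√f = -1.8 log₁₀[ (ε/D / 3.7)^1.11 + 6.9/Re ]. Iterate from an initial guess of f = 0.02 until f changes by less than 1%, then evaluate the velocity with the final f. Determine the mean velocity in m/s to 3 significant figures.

V ≈ 0.182 m/s

Rearranging Darcy-Weisbach: V = √(2·ΔP·D/(f·L·ρ)). With ε/D = 1.8e-06/0.0445 = 4.04e-05, iterate starting from f = 0.02:
  f = 0.02 → V = √(2·67.3·0.0445/(0.02·5.38·1020)) = 0.2336 m/s; Re = ρVD/μ = 1.02e+04; f → 0.03076
  f = 0.03076 → V = 0.1884 m/s; Re = 8221; f → 0.03265
  f = 0.03265 → V = 0.1828 m/s; Re = 7980; f → 0.03293
Converged (Δf/f < 1%). With the final f = 0.03293: V = √(2·67.3·0.0445/(0.03293·5.38·1020)) = 0.1821 m/s.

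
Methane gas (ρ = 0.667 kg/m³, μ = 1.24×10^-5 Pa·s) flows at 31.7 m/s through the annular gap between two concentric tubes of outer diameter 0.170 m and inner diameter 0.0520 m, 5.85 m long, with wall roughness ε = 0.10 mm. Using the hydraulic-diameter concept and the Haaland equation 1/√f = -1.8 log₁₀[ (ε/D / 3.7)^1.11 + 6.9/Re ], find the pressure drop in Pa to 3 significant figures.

Hydraulic diameter D_h = 4A/P = D_o - D_i = 0.17 - 0.052 = 0.118 m.
Re = ρVD_h/μ = 0.667·31.7·0.118/1.24e-05 = 2.012e+05.
ε/D_h = 0.0001/0.118 = 0.000847; Haaland gives 1/√f = -1.8 log₁₀[9.11e-05+3.43e-05] = 7.023, so f = 0.02027.
ΔP = f(L/D_h)(ρV²/2) = 0.02027·5.85/0.118·335.1 = 336.8 Pa.

ΔP ≈ 337 Pa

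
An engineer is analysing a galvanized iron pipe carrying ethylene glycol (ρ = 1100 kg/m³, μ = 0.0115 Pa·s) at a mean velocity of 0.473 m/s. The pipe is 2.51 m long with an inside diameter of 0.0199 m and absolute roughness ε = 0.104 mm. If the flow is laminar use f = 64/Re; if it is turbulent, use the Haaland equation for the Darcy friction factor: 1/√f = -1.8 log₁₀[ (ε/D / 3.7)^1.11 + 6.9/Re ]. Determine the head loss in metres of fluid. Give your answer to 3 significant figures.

Reynolds number Re = ρVD/μ = 1100 · 0.473 · 0.0199 / 0.0115 = 900.3.
Re < 2300 → laminar flow, so f = 64/Re = 64/900.3 = 0.07108 (the turbulent correlation is not needed).
Darcy-Weisbach: ΔP = f(L/D)(ρV²/2) = 0.07108·(2.51/0.0199)·(1100·0.473²/2) = 0.07108·126.1·123.1 = 1103 Pa.
Head loss h_f = ΔP/(ρg) = 1103/(1100·9.81) = 0.102 m.

h_f ≈ 0.102 m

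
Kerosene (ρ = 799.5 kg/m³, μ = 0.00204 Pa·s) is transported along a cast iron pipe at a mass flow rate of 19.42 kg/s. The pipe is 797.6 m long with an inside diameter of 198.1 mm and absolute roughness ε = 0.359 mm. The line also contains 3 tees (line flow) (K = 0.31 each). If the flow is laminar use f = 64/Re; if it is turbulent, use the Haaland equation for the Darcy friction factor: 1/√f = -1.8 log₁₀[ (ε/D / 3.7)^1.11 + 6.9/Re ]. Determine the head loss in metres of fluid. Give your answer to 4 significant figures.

A = πD²/4 = π(0.1981)²/4 = 0.03082 m²; mean velocity V = ṁ/(ρA) = 19.42/(799.5 · 0.03082) = 0.7881 m/s.
Reynolds number Re = ρVD/μ = 799.5 · 0.7881 · 0.1981 / 0.00204 = 6.118e+04.
Re > 4000 → turbulent. Relative roughness ε/D = 0.000359/0.1981 = 0.00181. Haaland: 1/√f = -1.8 log₁₀[(0.00181/3.7)^1.11 + 6.9/6.118e+04] = -1.8 log₁₀[0.000212 + 0.000113] = 6.28, so f = 0.02536.
Total minor-loss coefficient ΣK = 3·0.31 = 0.93.
ΔP = [f·L/D + ΣK]·(ρV²/2) = [0.02536·797.6/0.1981 + 0.93]·(799.5·0.7881²/2) = [102.1 + 0.93]·248.3 = 2.558e+04 Pa.
Head loss h_f = ΔP/(ρg) = 2.558e+04/(799.5·9.81) = 3.261 m.

h_f ≈ 3.261 m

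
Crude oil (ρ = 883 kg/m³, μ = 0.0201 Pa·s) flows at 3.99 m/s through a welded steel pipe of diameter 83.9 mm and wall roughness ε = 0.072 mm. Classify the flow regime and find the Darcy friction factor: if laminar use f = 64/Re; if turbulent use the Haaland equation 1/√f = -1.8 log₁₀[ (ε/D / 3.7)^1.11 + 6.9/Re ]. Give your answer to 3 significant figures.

Re = ρVD/μ = 883·3.99·0.0839/0.0201 = 1.471e+04.
Re > 4000 → turbulent. ε/D = 7.2e-05/0.0839 = 0.000858; Haaland: 1/√f = -1.8 log₁₀[9.24e-05 + 0.000469] = 5.851, so f = 0.02921.

f ≈ 0.0292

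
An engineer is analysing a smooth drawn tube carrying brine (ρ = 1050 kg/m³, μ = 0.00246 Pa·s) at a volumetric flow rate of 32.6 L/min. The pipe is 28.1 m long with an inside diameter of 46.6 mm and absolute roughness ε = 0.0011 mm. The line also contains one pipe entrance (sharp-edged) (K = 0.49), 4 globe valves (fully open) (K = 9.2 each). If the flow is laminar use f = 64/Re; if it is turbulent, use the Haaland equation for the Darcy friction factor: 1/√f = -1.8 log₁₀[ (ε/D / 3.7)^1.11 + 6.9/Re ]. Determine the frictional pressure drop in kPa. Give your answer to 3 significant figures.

ΔP ≈ 3.12 kPa

Q = 32.6 L/min = 32.6/60000 = 0.0005433 m³/s.
Cross-sectional area A = πD²/4 = π(0.0466)²/4 = 0.001706 m²; mean velocity V = Q/A = 0.0005433/0.001706 = 0.3186 m/s.
Reynolds number Re = ρVD/μ = 1050 · 0.3186 · 0.0466 / 0.00246 = 6336.
Re > 4000 → turbulent. Relative roughness ε/D = 1.1e-06/0.0466 = 2.36e-05. Haaland: 1/√f = -1.8 log₁₀[(2.36e-05/3.7)^1.11 + 6.9/6336] = -1.8 log₁₀[1.71e-06 + 0.00109] = 5.332, so f = 0.03517.
Total minor-loss coefficient ΣK = 1·0.49 + 4·9.2 = 37.3.
ΔP = [f·L/D + ΣK]·(ρV²/2) = [0.03517·28.1/0.0466 + 37.3]·(1050·0.3186²/2) = [21.21 + 37.3]·53.28 = 3117 Pa.
ΔP = 3117 Pa = 3.12 kPa.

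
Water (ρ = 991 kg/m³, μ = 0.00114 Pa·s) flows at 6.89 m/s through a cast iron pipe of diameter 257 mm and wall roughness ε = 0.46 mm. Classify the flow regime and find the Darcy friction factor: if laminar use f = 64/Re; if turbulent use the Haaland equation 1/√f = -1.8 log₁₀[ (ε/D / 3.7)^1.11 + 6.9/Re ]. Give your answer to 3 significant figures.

Re = ρVD/μ = 991·6.89·0.257/0.00114 = 1.539e+06.
Re > 4000 → turbulent. ε/D = 0.00046/0.257 = 0.00179; Haaland: 1/√f = -1.8 log₁₀[0.000209 + 4.48e-06] = 6.608, so f = 0.0229.

f ≈ 0.0229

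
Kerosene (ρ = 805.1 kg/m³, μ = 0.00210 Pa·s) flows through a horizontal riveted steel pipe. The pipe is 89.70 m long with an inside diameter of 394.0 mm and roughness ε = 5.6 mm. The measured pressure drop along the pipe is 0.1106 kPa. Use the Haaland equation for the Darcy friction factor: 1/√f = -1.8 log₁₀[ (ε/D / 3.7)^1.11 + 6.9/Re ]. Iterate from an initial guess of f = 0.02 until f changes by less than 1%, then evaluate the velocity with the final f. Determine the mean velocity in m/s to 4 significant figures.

Rearranging Darcy-Weisbach: V = √(2·ΔP·D/(f·L·ρ)). With ε/D = 0.0056/0.394 = 0.0142, iterate starting from f = 0.02:
  f = 0.02 → V = √(2·110.6·0.394/(0.02·89.7·805.1)) = 0.2456 m/s; Re = ρVD/μ = 3.71e+04; f → 0.04415
  f = 0.04415 → V = 0.1653 m/s; Re = 2.497e+04; f → 0.04472
  f = 0.04472 → V = 0.1643 m/s; Re = 2.481e+04; f → 0.04473
Converged (Δf/f < 1%). With the final f = 0.04473: V = √(2·110.6·0.394/(0.04473·89.7·805.1)) = 0.1643 m/s.

V ≈ 0.1643 m/s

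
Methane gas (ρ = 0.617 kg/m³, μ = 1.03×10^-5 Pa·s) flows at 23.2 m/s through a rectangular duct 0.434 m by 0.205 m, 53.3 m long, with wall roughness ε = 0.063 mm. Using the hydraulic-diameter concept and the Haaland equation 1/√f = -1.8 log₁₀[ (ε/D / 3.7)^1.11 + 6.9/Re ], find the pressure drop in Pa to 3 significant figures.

ΔP ≈ 504 Pa

Hydraulic diameter D_h = 4A/P = 4·(0.434·0.205)/(2·(0.434+0.205)) = 0.3559/1.278 = 0.2785 m.
Re = ρVD_h/μ = 0.617·23.2·0.2785/1.03e-05 = 3.87e+05.
ε/D_h = 6.3e-05/0.2785 = 0.000226; Haaland gives 1/√f = -1.8 log₁₀[2.1e-05+1.78e-05] = 7.939, so f = 0.01587.
ΔP = f(L/D_h)(ρV²/2) = 0.01587·53.3/0.2785·166 = 504.3 Pa.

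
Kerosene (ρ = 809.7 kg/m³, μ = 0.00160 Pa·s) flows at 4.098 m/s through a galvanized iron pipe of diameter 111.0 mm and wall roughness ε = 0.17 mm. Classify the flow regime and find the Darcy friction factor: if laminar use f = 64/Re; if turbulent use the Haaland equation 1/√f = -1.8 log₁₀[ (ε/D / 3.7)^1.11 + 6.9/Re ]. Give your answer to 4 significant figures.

Re = ρVD/μ = 809.7·4.098·0.111/0.0016 = 2.302e+05.
Re > 4000 → turbulent. ε/D = 0.00017/0.111 = 0.00153; Haaland: 1/√f = -1.8 log₁₀[0.000176 + 3e-05] = 6.636, so f = 0.02271.

f ≈ 0.02271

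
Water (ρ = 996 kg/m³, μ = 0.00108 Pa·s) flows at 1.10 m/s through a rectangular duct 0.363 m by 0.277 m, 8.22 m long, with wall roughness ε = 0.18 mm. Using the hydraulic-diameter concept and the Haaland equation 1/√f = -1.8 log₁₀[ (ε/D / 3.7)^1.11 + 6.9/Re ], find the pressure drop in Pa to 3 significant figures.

Hydraulic diameter D_h = 4A/P = 4·(0.363·0.277)/(2·(0.363+0.277)) = 0.4022/1.28 = 0.3142 m.
Re = ρVD_h/μ = 996·1.1·0.3142/0.00108 = 3.188e+05.
ε/D_h = 0.00018/0.3142 = 0.000573; Haaland gives 1/√f = -1.8 log₁₀[5.9e-05+2.16e-05] = 7.368, so f = 0.01842.
ΔP = f(L/D_h)(ρV²/2) = 0.01842·8.22/0.3142·602.6 = 290.3 Pa.

ΔP ≈ 290 Pa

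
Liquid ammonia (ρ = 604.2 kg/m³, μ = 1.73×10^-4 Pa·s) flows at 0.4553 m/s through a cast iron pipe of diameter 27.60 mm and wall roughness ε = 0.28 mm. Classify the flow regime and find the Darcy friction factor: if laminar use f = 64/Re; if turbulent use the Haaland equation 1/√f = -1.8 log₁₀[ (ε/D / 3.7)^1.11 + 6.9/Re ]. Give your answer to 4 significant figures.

Re = ρVD/μ = 604.2·0.4553·0.0276/0.000173 = 4.389e+04.
Re > 4000 → turbulent. ε/D = 0.00028/0.0276 = 0.0101; Haaland: 1/√f = -1.8 log₁₀[0.00143 + 0.000157] = 5.037, so f = 0.03941.

f ≈ 0.03941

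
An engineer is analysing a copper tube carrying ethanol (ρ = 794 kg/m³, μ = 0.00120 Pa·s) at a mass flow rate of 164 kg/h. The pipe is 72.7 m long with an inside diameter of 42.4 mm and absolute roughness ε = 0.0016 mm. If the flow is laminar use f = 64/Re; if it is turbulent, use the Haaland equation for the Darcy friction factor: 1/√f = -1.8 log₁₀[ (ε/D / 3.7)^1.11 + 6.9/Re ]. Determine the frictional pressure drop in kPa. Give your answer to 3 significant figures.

ṁ = 164 kg/h = 164/3600 = 0.04556 kg/s.
A = πD²/4 = π(0.0424)²/4 = 0.001412 m²; mean velocity V = ṁ/(ρA) = 0.04556/(794 · 0.001412) = 0.04063 m/s.
Reynolds number Re = ρVD/μ = 794 · 0.04063 · 0.0424 / 0.0012 = 1140.
Re < 2300 → laminar flow, so f = 64/Re = 64/1140 = 0.05614 (the turbulent correlation is not needed).
Darcy-Weisbach: ΔP = f(L/D)(ρV²/2) = 0.05614·(72.7/0.0424)·(794·0.04063²/2) = 0.05614·1715·0.6555 = 63.1 Pa.
ΔP = 63.1 Pa = 0.0631 kPa.

ΔP ≈ 0.0631 kPa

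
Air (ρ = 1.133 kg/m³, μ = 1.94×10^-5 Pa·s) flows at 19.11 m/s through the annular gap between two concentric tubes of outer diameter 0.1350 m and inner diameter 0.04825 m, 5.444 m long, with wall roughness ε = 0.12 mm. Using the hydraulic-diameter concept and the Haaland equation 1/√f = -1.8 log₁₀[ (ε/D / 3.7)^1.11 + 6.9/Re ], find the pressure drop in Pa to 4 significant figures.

Hydraulic diameter D_h = 4A/P = D_o - D_i = 0.135 - 0.04825 = 0.08675 m.
Re = ρVD_h/μ = 1.133·19.11·0.08675/1.94e-05 = 9.682e+04.
ε/D_h = 0.00012/0.08675 = 0.00138; Haaland gives 1/√f = -1.8 log₁₀[0.000157+7.13e-05] = 6.555, so f = 0.02327.
ΔP = f(L/D_h)(ρV²/2) = 0.02327·5.444/0.08675·206.9 = 302.1 Pa.

ΔP ≈ 302.1 Pa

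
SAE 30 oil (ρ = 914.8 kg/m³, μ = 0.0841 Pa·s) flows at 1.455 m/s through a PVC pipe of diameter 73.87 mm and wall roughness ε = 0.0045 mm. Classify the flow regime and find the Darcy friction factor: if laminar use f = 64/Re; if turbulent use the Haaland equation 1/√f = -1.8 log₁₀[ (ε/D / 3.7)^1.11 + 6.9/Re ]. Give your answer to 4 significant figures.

Re = ρVD/μ = 914.8·1.455·0.07387/0.0841 = 1169.
Re < 2300 → laminar, so f = 64/Re = 0.05474 (roughness is irrelevant in laminar flow).

f ≈ 0.05474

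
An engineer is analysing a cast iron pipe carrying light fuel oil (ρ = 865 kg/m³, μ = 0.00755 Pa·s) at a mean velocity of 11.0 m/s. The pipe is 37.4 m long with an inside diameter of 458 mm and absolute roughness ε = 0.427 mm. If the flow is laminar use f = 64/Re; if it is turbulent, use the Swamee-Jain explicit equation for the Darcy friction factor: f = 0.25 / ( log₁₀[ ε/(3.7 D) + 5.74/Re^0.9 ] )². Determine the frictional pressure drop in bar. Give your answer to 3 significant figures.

Reynolds number Re = ρVD/μ = 865 · 11 · 0.458 / 0.00755 = 5.772e+05.
Re > 4000 → turbulent. Relative roughness ε/D = 0.000427/0.458 = 0.000932. Swamee-Jain: f = 0.25/(log₁₀[0.000932/3.7 + 5.74/5.772e+05^0.9])² = 0.25/(log₁₀[0.000252 + 3.75e-05])² = 0.25/(-3.538)² = 0.01997.
Darcy-Weisbach: ΔP = f(L/D)(ρV²/2) = 0.01997·(37.4/0.458)·(865·11²/2) = 0.01997·81.66·5.233e+04 = 8.533e+04 Pa.
ΔP = 8.533e+04 Pa = 0.853 bar.

ΔP ≈ 0.853 bar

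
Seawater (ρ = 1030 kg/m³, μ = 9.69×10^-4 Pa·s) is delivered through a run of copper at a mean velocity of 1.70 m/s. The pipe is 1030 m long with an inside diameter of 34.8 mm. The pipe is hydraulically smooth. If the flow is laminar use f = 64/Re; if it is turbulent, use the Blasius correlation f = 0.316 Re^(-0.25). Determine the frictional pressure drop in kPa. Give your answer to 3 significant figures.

Reynolds number Re = ρVD/μ = 1030 · 1.7 · 0.0348 / 0.000969 = 6.288e+04.
Re > 4000 → turbulent. Smooth-pipe (Blasius): f = 0.316 Re^(-0.25) = 0.316/(6.288e+04)^0.25 = 0.01995.
Darcy-Weisbach: ΔP = f(L/D)(ρV²/2) = 0.01995·(1030/0.0348)·(1030·1.7²/2) = 0.01995·2.96e+04·1488 = 8.791e+05 Pa.
ΔP = 8.791e+05 Pa = 879 kPa.

ΔP ≈ 879 kPa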